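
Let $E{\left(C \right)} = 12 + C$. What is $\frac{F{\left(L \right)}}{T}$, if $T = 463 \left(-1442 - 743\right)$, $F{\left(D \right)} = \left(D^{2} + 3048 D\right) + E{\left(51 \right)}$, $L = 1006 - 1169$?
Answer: $\frac{470192}{1011655} \approx 0.46478$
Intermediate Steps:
$L = -163$
$F{\left(D \right)} = 63 + D^{2} + 3048 D$ ($F{\left(D \right)} = \left(D^{2} + 3048 D\right) + \left(12 + 51\right) = \left(D^{2} + 3048 D\right) + 63 = 63 + D^{2} + 3048 D$)
$T = -1011655$ ($T = 463 \left(-2185\right) = -1011655$)
$\frac{F{\left(L \right)}}{T} = \frac{63 + \left(-163\right)^{2} + 3048 \left(-163\right)}{-1011655} = \left(63 + 26569 - 496824\right) \left(- \frac{1}{1011655}\right) = \left(-470192\right) \left(- \frac{1}{1011655}\right) = \frac{470192}{1011655}$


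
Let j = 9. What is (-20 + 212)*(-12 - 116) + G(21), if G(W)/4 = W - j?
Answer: -24528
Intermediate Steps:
G(W) = -36 + 4*W (G(W) = 4*(W - 1*9) = 4*(W - 9) = 4*(-9 + W) = -36 + 4*W)
(-20 + 212)*(-12 - 116) + G(21) = (-20 + 212)*(-12 - 116) + (-36 + 4*21) = 192*(-128) + (-36 + 84) = -24576 + 48 = -24528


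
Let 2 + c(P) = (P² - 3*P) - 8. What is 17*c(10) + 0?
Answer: 1020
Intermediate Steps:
c(P) = -10 + P² - 3*P (c(P) = -2 + ((P² - 3*P) - 8) = -2 + (-8 + P² - 3*P) = -10 + P² - 3*P)
17*c(10) + 0 = 17*(-10 + 10² - 3*10) + 0 = 17*(-10 + 100 - 30) + 0 = 17*60 + 0 = 1020 + 0 = 1020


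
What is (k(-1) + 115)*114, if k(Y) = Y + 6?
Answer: 13680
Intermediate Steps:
k(Y) = 6 + Y
(k(-1) + 115)*114 = ((6 - 1) + 115)*114 = (5 + 115)*114 = 120*114 = 13680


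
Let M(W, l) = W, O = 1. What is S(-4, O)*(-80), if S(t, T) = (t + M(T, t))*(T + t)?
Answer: -720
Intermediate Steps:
S(t, T) = (T + t)² (S(t, T) = (t + T)*(T + t) = (T + t)*(T + t) = (T + t)²)
S(-4, O)*(-80) = (1² + (-4)² + 2*1*(-4))*(-80) = (1 + 16 - 8)*(-80) = 9*(-80) = -720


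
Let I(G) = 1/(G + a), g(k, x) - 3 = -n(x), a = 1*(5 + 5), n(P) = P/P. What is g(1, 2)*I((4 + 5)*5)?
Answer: 2/55 ≈ 0.036364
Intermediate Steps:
n(P) = 1
a = 10 (a = 1*10 = 10)
g(k, x) = 2 (g(k, x) = 3 - 1*1 = 3 - 1 = 2)
I(G) = 1/(10 + G) (I(G) = 1/(G + 10) = 1/(10 + G))
g(1, 2)*I((4 + 5)*5) = 2/(10 + (4 + 5)*5) = 2/(10 + 9*5) = 2/(10 + 45) = 2/55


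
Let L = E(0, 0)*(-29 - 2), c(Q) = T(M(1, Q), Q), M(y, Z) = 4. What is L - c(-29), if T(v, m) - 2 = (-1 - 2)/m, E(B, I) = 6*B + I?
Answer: -61/29 ≈ -2.1034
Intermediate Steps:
E(B, I) = I + 6*B
T(v, m) = 2 - 3/m (T(v, m) = 2 + (-1 - 2)/m = 2 - 3/m)
c(Q) = 2 - 3/Q
L = 0 (L = (0 + 6*0)*(-29 - 2) = (0 + 0)*(-31) = 0*(-31) = 0)
L - c(-29) = 0 - (2 - 3/(-29)) = 0 - (2 - 3*(-1/29)) = 0 - (2 + 3/29) = 0 - 1*61/29 = 0 - 61/29 = -61/29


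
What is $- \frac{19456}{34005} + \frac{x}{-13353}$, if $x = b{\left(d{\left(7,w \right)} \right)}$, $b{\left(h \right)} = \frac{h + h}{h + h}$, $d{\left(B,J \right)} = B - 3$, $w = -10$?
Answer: $- \frac{28869997}{50452085} \approx -0.57223$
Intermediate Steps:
$d{\left(B,J \right)} = -3 + B$ ($d{\left(B,J \right)} = B - 3 = -3 + B$)
$b{\left(h \right)} = 1$ ($b{\left(h \right)} = \frac{2 h}{2 h} = 2 h \frac{1}{2 h} = 1$)
$x = 1$
$- \frac{19456}{34005} + \frac{x}{-13353} = - \frac{19456}{34005} + 1 \frac{1}{-13353} = \left(-19456\right) \frac{1}{34005} + 1 \left(- \frac{1}{13353}\right) = - \frac{19456}{34005} - \frac{1}{13353} = - \frac{28869997}{50452085}$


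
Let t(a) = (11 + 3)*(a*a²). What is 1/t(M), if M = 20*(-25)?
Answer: -1/1750000000 ≈ -5.7143e-10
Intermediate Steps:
M = -500
t(a) = 14*a³
1/t(M) = 1/(14*(-500)³) = 1/(14*(-125000000)) = 1/(-1750000000) = -1/1750000000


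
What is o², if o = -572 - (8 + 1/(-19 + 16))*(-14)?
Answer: 1943236/9 ≈ 2.1592e+5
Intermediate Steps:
o = -1394/3 (o = -572 - (8 + 1/(-3))*(-14) = -572 - (8 - ⅓)*(-14) = -572 - 23*(-14)/3 = -572 - 1*(-322/3) = -572 + 322/3 = -1394/3 ≈ -464.67)
o² = (-1394/3)² = 1943236/9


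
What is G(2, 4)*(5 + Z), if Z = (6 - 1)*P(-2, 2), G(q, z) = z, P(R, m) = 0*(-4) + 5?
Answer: 120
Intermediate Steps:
P(R, m) = 5 (P(R, m) = 0 + 5 = 5)
Z = 25 (Z = (6 - 1)*5 = 5*5 = 25)
G(2, 4)*(5 + Z) = 4*(5 + 25) = 4*30 = 120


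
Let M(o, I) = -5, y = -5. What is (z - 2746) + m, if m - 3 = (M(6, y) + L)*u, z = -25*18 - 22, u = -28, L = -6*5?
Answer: -2235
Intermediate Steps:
L = -30
z = -472 (z = -450 - 22 = -472)
m = 983 (m = 3 + (-5 - 30)*(-28) = 3 - 35*(-28) = 3 + 980 = 983)
(z - 2746) + m = (-472 - 2746) + 983 = -3218 + 983 = -2235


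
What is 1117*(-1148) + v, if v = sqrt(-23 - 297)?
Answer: -1282316 + 8*I*sqrt(5) ≈ -1.2823e+6 + 17.889*I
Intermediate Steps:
v = 8*I*sqrt(5) (v = sqrt(-320) = 8*I*sqrt(5) ≈ 17.889*I)
1117*(-1148) + v = 1117*(-1148) + 8*I*sqrt(5) = -1282316 + 8*I*sqrt(5)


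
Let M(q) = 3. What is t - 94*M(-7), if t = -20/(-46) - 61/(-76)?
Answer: -490773/1748 ≈ -280.76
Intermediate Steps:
t = 2163/1748 (t = -20*(-1/46) - 61*(-1/76) = 10/23 + 61/76 = 2163/1748 ≈ 1.2374)
t - 94*M(-7) = 2163/1748 - 94*3 = 2163/1748 - 282 = -490773/1748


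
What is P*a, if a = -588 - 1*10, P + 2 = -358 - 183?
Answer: 324714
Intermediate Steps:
P = -543 (P = -2 + (-358 - 183) = -2 - 541 = -543)
a = -598 (a = -588 - 10 = -598)
P*a = -543*(-598) = 324714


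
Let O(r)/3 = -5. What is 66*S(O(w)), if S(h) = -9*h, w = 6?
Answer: 8910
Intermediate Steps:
O(r) = -15 (O(r) = 3*(-5) = -15)
66*S(O(w)) = 66*(-9*(-15)) = 66*135 = 8910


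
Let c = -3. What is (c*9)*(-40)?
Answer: 1080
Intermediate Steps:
(c*9)*(-40) = -3*9*(-40) = -27*(-40) = 1080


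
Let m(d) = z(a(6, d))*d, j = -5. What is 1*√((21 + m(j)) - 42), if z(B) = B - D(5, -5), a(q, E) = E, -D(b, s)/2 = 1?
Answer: I*√6 ≈ 2.4495*I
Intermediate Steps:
D(b, s) = -2 (D(b, s) = -2*1 = -2)
z(B) = 2 + B (z(B) = B - 1*(-2) = B + 2 = 2 + B)
m(d) = d*(2 + d) (m(d) = (2 + d)*d = d*(2 + d))
1*√((21 + m(j)) - 42) = 1*√((21 - 5*(2 - 5)) - 42) = 1*√((21 - 5*(-3)) - 42) = 1*√((21 + 15) - 42) = 1*√(36 - 42) = 1*√(-6) = 1*(I*√6) = I*√6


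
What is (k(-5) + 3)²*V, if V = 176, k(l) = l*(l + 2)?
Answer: 57024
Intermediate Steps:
k(l) = l*(2 + l)
(k(-5) + 3)²*V = (-5*(2 - 5) + 3)²*176 = (-5*(-3) + 3)²*176 = (15 + 3)²*176 = 18²*176 = 324*176 = 57024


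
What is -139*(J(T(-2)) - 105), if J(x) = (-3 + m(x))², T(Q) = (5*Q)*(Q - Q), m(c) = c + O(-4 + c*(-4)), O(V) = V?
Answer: 7784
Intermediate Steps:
m(c) = -4 - 3*c (m(c) = c + (-4 + c*(-4)) = c + (-4 - 4*c) = -4 - 3*c)
T(Q) = 0 (T(Q) = (5*Q)*0 = 0)
J(x) = (-7 - 3*x)² (J(x) = (-3 + (-4 - 3*x))² = (-7 - 3*x)²)
-139*(J(T(-2)) - 105) = -139*((7 + 3*0)² - 105) = -139*((7 + 0)² - 105) = -139*(7² - 105) = -139*(49 - 105) = -139*(-56) = 7784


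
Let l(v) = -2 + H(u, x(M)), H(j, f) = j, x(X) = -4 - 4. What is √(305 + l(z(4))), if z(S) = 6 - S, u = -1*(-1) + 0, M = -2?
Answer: 4*√19 ≈ 17.436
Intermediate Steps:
x(X) = -8
u = 1 (u = 1 + 0 = 1)
l(v) = -1 (l(v) = -2 + 1 = -1)
√(305 + l(z(4))) = √(305 - 1) = √304 = 4*√19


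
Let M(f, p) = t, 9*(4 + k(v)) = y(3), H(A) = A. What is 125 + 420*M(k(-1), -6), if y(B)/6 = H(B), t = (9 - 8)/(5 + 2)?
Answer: 185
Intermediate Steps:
t = ⅐ (t = 1/7 = 1*(⅐) = ⅐ ≈ 0.14286)
y(B) = 6*B
k(v) = -2 (k(v) = -4 + (6*3)/9 = -4 + (⅑)*18 = -4 + 2 = -2)
M(f, p) = ⅐
125 + 420*M(k(-1), -6) = 125 + 420*(⅐) = 125 + 60 = 185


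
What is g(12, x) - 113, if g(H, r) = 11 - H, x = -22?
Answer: -114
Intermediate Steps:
g(12, x) - 113 = (11 - 1*12) - 113 = (11 - 12) - 113 = -1 - 113 = -114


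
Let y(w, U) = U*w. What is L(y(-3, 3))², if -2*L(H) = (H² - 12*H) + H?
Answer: 8100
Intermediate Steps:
L(H) = -H²/2 + 11*H/2 (L(H) = -((H² - 12*H) + H)/2 = -(H² - 11*H)/2 = -H²/2 + 11*H/2)
L(y(-3, 3))² = ((3*(-3))*(11 - 3*(-3))/2)² = ((½)*(-9)*(11 - 1*(-9)))² = ((½)*(-9)*(11 + 9))² = ((½)*(-9)*20)² = (-90)² = 8100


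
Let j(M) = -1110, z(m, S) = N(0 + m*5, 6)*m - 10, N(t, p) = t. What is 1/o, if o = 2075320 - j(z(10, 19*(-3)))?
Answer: 1/2076430 ≈ 4.8160e-7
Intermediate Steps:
z(m, S) = -10 + 5*m**2 (z(m, S) = (0 + m*5)*m - 10 = (0 + 5*m)*m - 10 = (5*m)*m - 10 = 5*m**2 - 10 = -10 + 5*m**2)
o = 2076430 (o = 2075320 - 1*(-1110) = 2075320 + 1110 = 2076430)
1/o = 1/2076430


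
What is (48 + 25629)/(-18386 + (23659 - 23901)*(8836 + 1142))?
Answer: -25677/2433062 ≈ -0.010553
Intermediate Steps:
(48 + 25629)/(-18386 + (23659 - 23901)*(8836 + 1142)) = 25677/(-18386 - 242*9978) = 25677/(-18386 - 2414676) = 25677/(-2433062) = 25677*(-1/2433062) = -25677/2433062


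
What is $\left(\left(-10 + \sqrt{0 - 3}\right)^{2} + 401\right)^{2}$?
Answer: $246804 - 19920 i \sqrt{3} \approx 2.468 \cdot 10^{5} - 34502.0 i$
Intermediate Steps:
$\left(\left(-10 + \sqrt{0 - 3}\right)^{2} + 401\right)^{2} = \left(\left(-10 + \sqrt{-3}\right)^{2} + 401\right)^{2} = \left(\left(-10 + i \sqrt{3}\right)^{2} + 401\right)^{2} = \left(401 + \left(-10 + i \sqrt{3}\right)^{2}\right)^{2}$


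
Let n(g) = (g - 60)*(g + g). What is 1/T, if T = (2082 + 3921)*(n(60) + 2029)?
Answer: 1/12180087 ≈ 8.2101e-8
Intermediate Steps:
n(g) = 2*g*(-60 + g) (n(g) = (-60 + g)*(2*g) = 2*g*(-60 + g))
T = 12180087 (T = (2082 + 3921)*(2*60*(-60 + 60) + 2029) = 6003*(2*60*0 + 2029) = 6003*(0 + 2029) = 6003*2029 = 12180087)
1/T = 1/12180087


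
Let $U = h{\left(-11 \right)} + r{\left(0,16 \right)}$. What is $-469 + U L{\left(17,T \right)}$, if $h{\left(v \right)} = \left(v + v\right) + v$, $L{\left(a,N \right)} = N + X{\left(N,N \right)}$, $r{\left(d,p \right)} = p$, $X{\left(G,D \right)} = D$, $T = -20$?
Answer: $211$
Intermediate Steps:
$L{\left(a,N \right)} = 2 N$ ($L{\left(a,N \right)} = N + N = 2 N$)
$h{\left(v \right)} = 3 v$ ($h{\left(v \right)} = 2 v + v = 3 v$)
$U = -17$ ($U = 3 \left(-11\right) + 16 = -33 + 16 = -17$)
$-469 + U L{\left(17,T \right)} = -469 - 17 \cdot 2 \left(-20\right) = -469 - -680 = -469 + 680 = 211$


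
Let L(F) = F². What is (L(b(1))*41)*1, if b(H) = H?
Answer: 41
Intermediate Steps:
(L(b(1))*41)*1 = (1²*41)*1 = (1*41)*1 = 41*1 = 41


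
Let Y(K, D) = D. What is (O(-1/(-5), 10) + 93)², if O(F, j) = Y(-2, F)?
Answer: 217156/25 ≈ 8686.2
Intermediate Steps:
O(F, j) = F
(O(-1/(-5), 10) + 93)² = (-1/(-5) + 93)² = (-1*(-⅕) + 93)² = (⅕ + 93)² = (466/5)² = 217156/25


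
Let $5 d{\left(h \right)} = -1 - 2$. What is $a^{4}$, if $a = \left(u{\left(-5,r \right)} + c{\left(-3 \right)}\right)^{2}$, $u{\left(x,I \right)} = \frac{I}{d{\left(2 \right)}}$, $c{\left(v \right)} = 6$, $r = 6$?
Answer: $65536$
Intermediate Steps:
$d{\left(h \right)} = - \frac{3}{5}$ ($d{\left(h \right)} = \frac{-1 - 2}{5} = \frac{1}{5} \left(-3\right) = - \frac{3}{5}$)
$u{\left(x,I \right)} = - \frac{5 I}{3}$ ($u{\left(x,I \right)} = \frac{I}{- \frac{3}{5}} = I \left(- \frac{5}{3}\right) = - \frac{5 I}{3}$)
$a = 16$ ($a = \left(\left(- \frac{5}{3}\right) 6 + 6\right)^{2} = \left(-10 + 6\right)^{2} = \left(-4\right)^{2} = 16$)
$a^{4} = 16^{4} = 65536$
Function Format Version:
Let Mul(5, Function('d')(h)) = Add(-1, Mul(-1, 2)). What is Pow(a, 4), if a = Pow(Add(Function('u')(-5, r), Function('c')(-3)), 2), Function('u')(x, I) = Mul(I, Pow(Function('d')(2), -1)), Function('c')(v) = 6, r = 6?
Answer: 65536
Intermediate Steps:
Function('d')(h) = Rational(-3, 5) (Function('d')(h) = Mul(Rational(1, 5), Add(-1, Mul(-1, 2))) = Mul(Rational(1, 5), Add(-1, -2)) = Mul(Rational(1, 5), -3) = Rational(-3, 5))
Function('u')(x, I) = Mul(Rational(-5, 3), I) (Function('u')(x, I) = Mul(I, Pow(Rational(-3, 5), -1)) = Mul(I, Rational(-5, 3)) = Mul(Rational(-5, 3), I))
a = 16 (a = Pow(Add(Mul(Rational(-5, 3), 6), 6), 2) = Pow(Add(-10, 6), 2) = Pow(-4, 2) = 16)
Pow(a, 4) = Pow(16, 4) = 65536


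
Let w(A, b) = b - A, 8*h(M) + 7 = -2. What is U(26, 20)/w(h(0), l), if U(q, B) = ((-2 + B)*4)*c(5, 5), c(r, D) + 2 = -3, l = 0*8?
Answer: -320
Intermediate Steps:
l = 0
h(M) = -9/8 (h(M) = -7/8 + (1/8)*(-2) = -7/8 - 1/4 = -9/8)
c(r, D) = -5 (c(r, D) = -2 - 3 = -5)
U(q, B) = 40 - 20*B (U(q, B) = ((-2 + B)*4)*(-5) = (-8 + 4*B)*(-5) = 40 - 20*B)
U(26, 20)/w(h(0), l) = (40 - 20*20)/(0 - 1*(-9/8)) = (40 - 400)/(0 + 9/8) = -360/9/8 = -360*8/9 = -320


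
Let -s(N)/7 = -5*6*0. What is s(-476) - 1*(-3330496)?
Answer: 3330496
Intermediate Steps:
s(N) = 0 (s(N) = -7*(-5*6)*0 = -(-210)*0 = -7*0 = 0)
s(-476) - 1*(-3330496) = 0 - 1*(-3330496) = 0 + 3330496 = 3330496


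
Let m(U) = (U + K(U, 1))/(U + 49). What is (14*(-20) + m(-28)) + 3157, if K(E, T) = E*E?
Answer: 2913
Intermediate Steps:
K(E, T) = E**2
m(U) = (U + U**2)/(49 + U) (m(U) = (U + U**2)/(U + 49) = (U + U**2)/(49 + U))
(14*(-20) + m(-28)) + 3157 = (14*(-20) - 28*(1 - 28)/(49 - 28)) + 3157 = (-280 - 28*(-27)/21) + 3157 = (-280 - 28*1/21*(-27)) + 3157 = (-280 + 36) + 3157 = -244 + 3157 = 2913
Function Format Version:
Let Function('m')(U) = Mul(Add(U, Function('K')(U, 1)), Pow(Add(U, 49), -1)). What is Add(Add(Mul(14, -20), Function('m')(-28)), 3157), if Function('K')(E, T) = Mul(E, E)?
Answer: 2913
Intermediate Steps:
Function('K')(E, T) = Pow(E, 2)
Function('m')(U) = Mul(Pow(Add(49, U), -1), Add(U, Pow(U, 2))) (Function('m')(U) = Mul(Add(U, Pow(U, 2)), Pow(Add(U, 49), -1)) = Mul(Add(U, Pow(U, 2)), Pow(Add(49, U), -1)) = Mul(Pow(Add(49, U), -1), Add(U, Pow(U, 2))))
Add(Add(Mul(14, -20), Function('m')(-28)), 3157) = Add(Add(Mul(14, -20), Mul(-28, Pow(Add(49, -28), -1), Add(1, -28))), 3157) = Add(Add(-280, Mul(-28, Pow(21, -1), -27)), 3157) = Add(Add(-280, Mul(-28, Rational(1, 21), -27)), 3157) = Add(Add(-280, 36), 3157) = Add(-244, 3157) = 2913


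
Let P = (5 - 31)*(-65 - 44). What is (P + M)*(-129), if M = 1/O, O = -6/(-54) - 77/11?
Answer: -22665171/62 ≈ -3.6557e+5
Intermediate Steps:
O = -62/9 (O = -6*(-1/54) - 77*1/11 = ⅑ - 7 = -62/9 ≈ -6.8889)
P = 2834 (P = -26*(-109) = 2834)
M = -9/62 (M = 1/(-62/9) = -9/62 ≈ -0.14516)
(P + M)*(-129) = (2834 - 9/62)*(-129) = (175699/62)*(-129) = -22665171/62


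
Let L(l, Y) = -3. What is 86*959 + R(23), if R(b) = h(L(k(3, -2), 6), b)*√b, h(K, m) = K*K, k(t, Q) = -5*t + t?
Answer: 82474 + 9*√23 ≈ 82517.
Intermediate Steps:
k(t, Q) = -4*t
h(K, m) = K²
R(b) = 9*√b (R(b) = (-3)²*√b = 9*√b)
86*959 + R(23) = 86*959 + 9*√23 = 82474 + 9*√23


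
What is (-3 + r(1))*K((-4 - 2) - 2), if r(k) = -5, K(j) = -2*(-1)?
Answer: -16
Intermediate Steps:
K(j) = 2
(-3 + r(1))*K((-4 - 2) - 2) = (-3 - 5)*2 = -8*2 = -16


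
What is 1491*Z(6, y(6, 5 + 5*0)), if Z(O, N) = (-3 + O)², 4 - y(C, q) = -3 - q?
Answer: 13419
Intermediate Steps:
y(C, q) = 7 + q (y(C, q) = 4 - (-3 - q) = 4 + (3 + q) = 7 + q)
1491*Z(6, y(6, 5 + 5*0)) = 1491*(-3 + 6)² = 1491*3² = 1491*9 = 13419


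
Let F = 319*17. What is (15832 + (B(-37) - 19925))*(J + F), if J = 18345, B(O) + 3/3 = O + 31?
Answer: -97448800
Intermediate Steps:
B(O) = 30 + O (B(O) = -1 + (O + 31) = -1 + (31 + O) = 30 + O)
F = 5423
(15832 + (B(-37) - 19925))*(J + F) = (15832 + ((30 - 37) - 19925))*(18345 + 5423) = (15832 + (-7 - 19925))*23768 = (15832 - 19932)*23768 = -4100*23768 = -97448800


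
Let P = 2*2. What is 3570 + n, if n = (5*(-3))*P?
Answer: 3510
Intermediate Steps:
P = 4
n = -60 (n = (5*(-3))*4 = -15*4 = -60)
3570 + n = 3570 - 60 = 3510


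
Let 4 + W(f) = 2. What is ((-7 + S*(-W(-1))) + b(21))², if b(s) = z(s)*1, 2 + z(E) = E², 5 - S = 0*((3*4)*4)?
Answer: 195364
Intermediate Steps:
W(f) = -2 (W(f) = -4 + 2 = -2)
S = 5 (S = 5 - 0*(3*4)*4 = 5 - 0*12*4 = 5 - 0*48 = 5 - 1*0 = 5 + 0 = 5)
z(E) = -2 + E²
b(s) = -2 + s² (b(s) = (-2 + s²)*1 = -2 + s²)
((-7 + S*(-W(-1))) + b(21))² = ((-7 + 5*(-1*(-2))) + (-2 + 21²))² = ((-7 + 5*2) + (-2 + 441))² = ((-7 + 10) + 439)² = (3 + 439)² = 442² = 195364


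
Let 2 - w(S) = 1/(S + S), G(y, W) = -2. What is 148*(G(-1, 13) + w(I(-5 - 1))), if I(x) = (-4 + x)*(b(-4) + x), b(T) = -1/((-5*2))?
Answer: -74/59 ≈ -1.2542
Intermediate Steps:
b(T) = ⅒ (b(T) = -1/(-10) = -1*(-⅒) = ⅒)
I(x) = (-4 + x)*(⅒ + x)
w(S) = 2 - 1/(2*S) (w(S) = 2 - 1/(S + S) = 2 - 1/(2*S))
148*(G(-1, 13) + w(I(-5 - 1))) = 148*(-2 + (2 - 1/(2*(-⅖ + (-5 - 1)² - 39*(-5 - 1)/10)))) = 148*(-2 + (2 - 1/(2*(-⅖ + (-6)² - 39/10*(-6))))) = 148*(-2 + (2 - 1/(2*(-⅖ + 36 + 117/5)))) = 148*(-2 + (2 - ½/59)) = 148*(-2 + (2 - ½*1/59)) = 148*(-2 + (2 - 1/118)) = 148*(-2 + 235/118) = 148*(-1/118) = -74/59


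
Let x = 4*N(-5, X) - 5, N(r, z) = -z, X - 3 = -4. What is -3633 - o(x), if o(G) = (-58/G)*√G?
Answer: -3633 - 58*I ≈ -3633.0 - 58.0*I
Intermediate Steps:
X = -1 (X = 3 - 4 = -1)
x = -1 (x = 4*(-1*(-1)) - 5 = 4*1 - 5 = 4 - 5 = -1)
o(G) = -58/√G
-3633 - o(x) = -3633 - (-58)/√(-1) = -3633 - (-58)*(-I) = -3633 - 58*I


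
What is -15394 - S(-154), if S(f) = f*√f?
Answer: -15394 + 154*I*√154 ≈ -15394.0 + 1911.1*I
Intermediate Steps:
S(f) = f^(3/2)
-15394 - S(-154) = -15394 - (-154)^(3/2) = -15394 - (-154)*I*√154 = -15394 + 154*I*√154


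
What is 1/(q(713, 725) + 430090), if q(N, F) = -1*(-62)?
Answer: 1/430152 ≈ 2.3248e-6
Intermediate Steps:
q(N, F) = 62
1/(q(713, 725) + 430090) = 1/(62 + 430090) = 1/430152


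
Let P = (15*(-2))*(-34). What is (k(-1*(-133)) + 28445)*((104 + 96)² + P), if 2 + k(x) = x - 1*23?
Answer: 1171244060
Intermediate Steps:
k(x) = -25 + x (k(x) = -2 + (x - 1*23) = -2 + (x - 23) = -2 + (-23 + x) = -25 + x)
P = 1020 (P = -30*(-34) = 1020)
(k(-1*(-133)) + 28445)*((104 + 96)² + P) = ((-25 - 1*(-133)) + 28445)*((104 + 96)² + 1020) = ((-25 + 133) + 28445)*(200² + 1020) = (108 + 28445)*(40000 + 1020) = 28553*41020 = 1171244060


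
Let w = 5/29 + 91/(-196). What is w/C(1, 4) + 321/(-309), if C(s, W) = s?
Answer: -111295/83636 ≈ -1.3307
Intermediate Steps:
w = -237/812 (w = 5*(1/29) + 91*(-1/196) = 5/29 - 13/28 = -237/812 ≈ -0.29187)
w/C(1, 4) + 321/(-309) = -237/812/1 + 321/(-309) = -237/812*1 + 321*(-1/309) = -237/812 - 107/103 = -111295/83636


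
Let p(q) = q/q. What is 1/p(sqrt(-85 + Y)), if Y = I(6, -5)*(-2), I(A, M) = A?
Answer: 1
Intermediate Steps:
Y = -12 (Y = 6*(-2) = -12)
p(q) = 1
1/p(sqrt(-85 + Y)) = 1/1 = 1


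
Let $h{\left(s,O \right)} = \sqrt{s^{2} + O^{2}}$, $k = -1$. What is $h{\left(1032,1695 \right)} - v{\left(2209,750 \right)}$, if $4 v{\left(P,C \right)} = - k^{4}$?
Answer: $\frac{1}{4} + 3 \sqrt{437561} \approx 1984.7$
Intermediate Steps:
$h{\left(s,O \right)} = \sqrt{O^{2} + s^{2}}$
$v{\left(P,C \right)} = - \frac{1}{4}$ ($v{\left(P,C \right)} = \frac{\left(-1\right) \left(-1\right)^{4}}{4} = \frac{\left(-1\right) 1}{4} = \frac{1}{4} \left(-1\right) = - \frac{1}{4}$)
$h{\left(1032,1695 \right)} - v{\left(2209,750 \right)} = \sqrt{1695^{2} + 1032^{2}} - - \frac{1}{4} = \sqrt{2873025 + 1065024} + \frac{1}{4} = \sqrt{3938049} + \frac{1}{4} = 3 \sqrt{437561} + \frac{1}{4} = \frac{1}{4} + 3 \sqrt{437561}$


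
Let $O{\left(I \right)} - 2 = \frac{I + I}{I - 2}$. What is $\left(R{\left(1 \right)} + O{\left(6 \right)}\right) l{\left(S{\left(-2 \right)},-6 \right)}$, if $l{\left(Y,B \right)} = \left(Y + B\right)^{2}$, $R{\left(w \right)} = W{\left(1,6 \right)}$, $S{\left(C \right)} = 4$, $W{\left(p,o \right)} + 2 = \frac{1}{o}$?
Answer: $\frac{38}{3} \approx 12.667$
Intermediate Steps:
$W{\left(p,o \right)} = -2 + \frac{1}{o}$
$R{\left(w \right)} = - \frac{11}{6}$ ($R{\left(w \right)} = -2 + \frac{1}{6} = - \frac{11}{6}$)
$l{\left(Y,B \right)} = \left(B + Y\right)^{2}$
$O{\left(I \right)} = 2 + \frac{2 I}{-2 + I}$ ($O{\left(I \right)} = 2 + \frac{I + I}{I - 2} = 2 + \frac{2 I}{-2 + I}$)
$\left(R{\left(1 \right)} + O{\left(6 \right)}\right) l{\left(S{\left(-2 \right)},-6 \right)} = \left(- \frac{11}{6} + \frac{4 \left(-1 + 6\right)}{-2 + 6}\right) \left(-6 + 4\right)^{2} = \left(- \frac{11}{6} + 4 \cdot \frac{1}{4} \cdot 5\right) \left(-2\right)^{2} = \left(- \frac{11}{6} + 4 \cdot \frac{1}{4} \cdot 5\right) 4 = \left(- \frac{11}{6} + 5\right) 4 = \frac{19}{6} \cdot 4 = \frac{38}{3}$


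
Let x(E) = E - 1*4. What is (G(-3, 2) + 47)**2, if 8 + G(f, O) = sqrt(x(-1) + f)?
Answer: 1513 + 156*I*sqrt(2) ≈ 1513.0 + 220.62*I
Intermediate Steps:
x(E) = -4 + E (x(E) = E - 4 = -4 + E)
G(f, O) = -8 + sqrt(-5 + f) (G(f, O) = -8 + sqrt((-4 - 1) + f) = -8 + sqrt(-5 + f))
(G(-3, 2) + 47)**2 = ((-8 + sqrt(-5 - 3)) + 47)**2 = ((-8 + sqrt(-8)) + 47)**2 = ((-8 + 2*I*sqrt(2)) + 47)**2 = (39 + 2*I*sqrt(2))**2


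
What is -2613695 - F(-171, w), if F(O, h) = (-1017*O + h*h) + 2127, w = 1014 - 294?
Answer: -3308129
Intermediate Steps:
w = 720
F(O, h) = 2127 + h² - 1017*O (F(O, h) = (-1017*O + h²) + 2127 = (h² - 1017*O) + 2127 = 2127 + h² - 1017*O)
-2613695 - F(-171, w) = -2613695 - (2127 + 720² - 1017*(-171)) = -2613695 - (2127 + 518400 + 173907) = -2613695 - 1*694434 = -2613695 - 694434 = -3308129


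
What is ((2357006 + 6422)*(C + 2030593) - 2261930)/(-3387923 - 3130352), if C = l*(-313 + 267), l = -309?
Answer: -4832751856466/6518275 ≈ -7.4142e+5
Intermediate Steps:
C = 14214 (C = -309*(-313 + 267) = -309*(-46) = 14214)
((2357006 + 6422)*(C + 2030593) - 2261930)/(-3387923 - 3130352) = ((2357006 + 6422)*(14214 + 2030593) - 2261930)/(-3387923 - 3130352) = (2363428*2044807 - 2261930)/(-6518275) = (4832754118396 - 2261930)*(-1/6518275) = 4832751856466*(-1/6518275) = -4832751856466/6518275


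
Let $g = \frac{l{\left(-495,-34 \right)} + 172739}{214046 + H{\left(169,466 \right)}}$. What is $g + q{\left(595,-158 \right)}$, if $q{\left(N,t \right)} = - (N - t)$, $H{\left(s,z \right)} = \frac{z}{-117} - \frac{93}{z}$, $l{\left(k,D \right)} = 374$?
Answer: $- \frac{8778062478189}{11669987975} \approx -752.19$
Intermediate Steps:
$H{\left(s,z \right)} = - \frac{93}{z} - \frac{z}{117}$ ($H{\left(s,z \right)} = z \left(- \frac{1}{117}\right) - \frac{93}{z} = - \frac{z}{117} - \frac{93}{z} = - \frac{93}{z} - \frac{z}{117}$)
$q{\left(N,t \right)} = t - N$
$g = \frac{9438466986}{11669987975}$ ($g = \frac{374 + 172739}{214046 - \left(\frac{466}{117} + \frac{93}{466}\right)} = \frac{173113}{214046 - \frac{228037}{54522}} = \frac{173113}{\frac{11669987975}{54522}} = 173113 \cdot \frac{54522}{11669987975} = \frac{9438466986}{11669987975} \approx 0.80878$)
$g + q{\left(595,-158 \right)} = \frac{9438466986}{11669987975} - 753 = - \frac{8778062478189}{11669987975}$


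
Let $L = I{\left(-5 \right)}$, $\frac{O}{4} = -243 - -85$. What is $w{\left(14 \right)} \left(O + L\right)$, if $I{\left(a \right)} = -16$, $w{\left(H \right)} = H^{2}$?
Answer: $-127008$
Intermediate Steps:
$O = -632$ ($O = 4 \left(-243 - -85\right) = 4 \left(-243 + 85\right) = 4 \left(-158\right) = -632$)
$L = -16$
$w{\left(14 \right)} \left(O + L\right) = 14^{2} \left(-632 - 16\right) = 196 \left(-648\right) = -127008$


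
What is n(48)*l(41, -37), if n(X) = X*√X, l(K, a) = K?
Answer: 7872*√3 ≈ 13635.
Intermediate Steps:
n(X) = X^(3/2)
n(48)*l(41, -37) = 48^(3/2)*41 = (192*√3)*41 = 7872*√3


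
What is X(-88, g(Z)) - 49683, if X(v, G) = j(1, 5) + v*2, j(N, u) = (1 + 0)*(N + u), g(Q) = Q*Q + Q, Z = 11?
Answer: -49853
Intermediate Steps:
g(Q) = Q + Q² (g(Q) = Q² + Q = Q + Q²)
j(N, u) = N + u (j(N, u) = 1*(N + u) = N + u)
X(v, G) = 6 + 2*v (X(v, G) = (1 + 5) + v*2 = 6 + 2*v)
X(-88, g(Z)) - 49683 = (6 + 2*(-88)) - 49683 = (6 - 176) - 49683 = -170 - 49683 = -49853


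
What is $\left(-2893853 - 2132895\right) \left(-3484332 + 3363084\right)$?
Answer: $609483141504$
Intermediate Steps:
$\left(-2893853 - 2132895\right) \left(-3484332 + 3363084\right) = \left(-5026748\right) \left(-121248\right) = 609483141504$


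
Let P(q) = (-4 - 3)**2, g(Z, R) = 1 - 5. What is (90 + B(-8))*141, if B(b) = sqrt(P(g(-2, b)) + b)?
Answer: 12690 + 141*sqrt(41) ≈ 13593.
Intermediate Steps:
g(Z, R) = -4
P(q) = 49 (P(q) = (-7)**2 = 49)
B(b) = sqrt(49 + b)
(90 + B(-8))*141 = (90 + sqrt(49 - 8))*141 = (90 + sqrt(41))*141 = 12690 + 141*sqrt(41)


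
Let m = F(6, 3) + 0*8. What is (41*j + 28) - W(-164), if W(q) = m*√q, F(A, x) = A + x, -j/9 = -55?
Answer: 20323 - 18*I*√41 ≈ 20323.0 - 115.26*I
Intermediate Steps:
j = 495 (j = -9*(-55) = 495)
m = 9 (m = (6 + 3) + 0*8 = 9 + 0 = 9)
W(q) = 9*√q
(41*j + 28) - W(-164) = (41*495 + 28) - 9*√(-164) = (20295 + 28) - 9*2*I*√41 = 20323 - 18*I*√41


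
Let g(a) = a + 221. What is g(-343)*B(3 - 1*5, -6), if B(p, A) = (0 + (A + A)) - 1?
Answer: 1586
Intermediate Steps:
g(a) = 221 + a
B(p, A) = -1 + 2*A (B(p, A) = (0 + 2*A) - 1 = 2*A - 1 = -1 + 2*A)
g(-343)*B(3 - 1*5, -6) = (221 - 343)*(-1 + 2*(-6)) = -122*(-1 - 12) = -122*(-13) = 1586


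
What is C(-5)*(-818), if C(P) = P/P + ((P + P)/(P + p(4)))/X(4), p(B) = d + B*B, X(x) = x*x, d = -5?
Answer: -17587/24 ≈ -732.79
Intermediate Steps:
X(x) = x²
p(B) = -5 + B² (p(B) = -5 + B*B = -5 + B²)
C(P) = 1 + P/(8*(11 + P)) (C(P) = P/P + ((P + P)/(P + (-5 + 4²)))/(4²) = 1 + ((2*P)/(P + (-5 + 16)))/16 = 1 + ((2*P)/(P + 11))*(1/16) = 1 + ((2*P)/(11 + P))*(1/16) = 1 + (2*P/(11 + P))*(1/16) = 1 + P/(8*(11 + P)))
C(-5)*(-818) = ((88 + 9*(-5))/(8*(11 - 5)))*(-818) = ((⅛)*(88 - 45)/6)*(-818) = ((⅛)*(⅙)*43)*(-818) = (43/48)*(-818) = -17587/24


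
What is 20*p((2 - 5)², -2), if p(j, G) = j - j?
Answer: 0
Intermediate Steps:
p(j, G) = 0
20*p((2 - 5)², -2) = 20*0 = 0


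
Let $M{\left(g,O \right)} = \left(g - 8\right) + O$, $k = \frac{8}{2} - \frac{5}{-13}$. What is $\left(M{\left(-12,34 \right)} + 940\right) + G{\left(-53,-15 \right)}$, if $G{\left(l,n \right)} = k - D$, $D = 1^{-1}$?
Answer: $\frac{12446}{13} \approx 957.38$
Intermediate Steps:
$k = \frac{57}{13}$ ($k = 8 \cdot \frac{1}{2} - - \frac{5}{13} = 4 + \frac{5}{13} = \frac{57}{13} \approx 4.3846$)
$D = 1$
$G{\left(l,n \right)} = \frac{44}{13}$ ($G{\left(l,n \right)} = \frac{57}{13} - 1 = \frac{44}{13}$)
$M{\left(g,O \right)} = -8 + O + g$ ($M{\left(g,O \right)} = \left(-8 + g\right) + O = -8 + O + g$)
$\left(M{\left(-12,34 \right)} + 940\right) + G{\left(-53,-15 \right)} = \left(\left(-8 + 34 - 12\right) + 940\right) + \frac{44}{13} = \left(14 + 940\right) + \frac{44}{13} = 954 + \frac{44}{13} = \frac{12446}{13}$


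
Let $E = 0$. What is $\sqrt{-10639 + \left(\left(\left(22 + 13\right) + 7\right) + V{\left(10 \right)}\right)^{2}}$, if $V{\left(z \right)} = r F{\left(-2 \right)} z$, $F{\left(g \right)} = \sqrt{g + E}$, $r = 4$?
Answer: $\sqrt{-12075 + 3360 i \sqrt{2}} \approx 21.229 + 111.92 i$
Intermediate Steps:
$F{\left(g \right)} = \sqrt{g}$ ($F{\left(g \right)} = \sqrt{g + 0} = \sqrt{g}$)
$V{\left(z \right)} = 4 i z \sqrt{2}$ ($V{\left(z \right)} = 4 \sqrt{-2} z = 4 i \sqrt{2} z = 4 i z \sqrt{2}$)
$\sqrt{-10639 + \left(\left(\left(22 + 13\right) + 7\right) + V{\left(10 \right)}\right)^{2}} = \sqrt{-10639 + \left(\left(\left(22 + 13\right) + 7\right) + 4 i 10 \sqrt{2}\right)^{2}} = \sqrt{-10639 + \left(\left(35 + 7\right) + 40 i \sqrt{2}\right)^{2}} = \sqrt{-10639 + \left(42 + 40 i \sqrt{2}\right)^{2}}$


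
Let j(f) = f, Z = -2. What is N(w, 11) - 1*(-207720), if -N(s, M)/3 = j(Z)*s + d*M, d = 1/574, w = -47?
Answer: 119069379/574 ≈ 2.0744e+5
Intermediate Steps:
d = 1/574 ≈ 0.0017422
N(s, M) = 6*s - 3*M/574 (N(s, M) = -3*(-2*s + M/574) = 6*s - 3*M/574)
N(w, 11) - 1*(-207720) = (6*(-47) - 3/574*11) - 1*(-207720) = (-282 - 33/574) + 207720 = -161901/574 + 207720 = 119069379/574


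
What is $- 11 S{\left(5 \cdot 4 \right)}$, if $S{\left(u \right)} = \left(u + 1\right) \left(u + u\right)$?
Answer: $-9240$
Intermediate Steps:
$S{\left(u \right)} = 2 u \left(1 + u\right)$ ($S{\left(u \right)} = \left(1 + u\right) 2 u = 2 u \left(1 + u\right)$)
$- 11 S{\left(5 \cdot 4 \right)} = - 11 \cdot 2 \cdot 5 \cdot 4 \left(1 + 5 \cdot 4\right) = - 11 \cdot 2 \cdot 20 \left(1 + 20\right) = - 11 \cdot 2 \cdot 20 \cdot 21 = \left(-11\right) 840 = -9240$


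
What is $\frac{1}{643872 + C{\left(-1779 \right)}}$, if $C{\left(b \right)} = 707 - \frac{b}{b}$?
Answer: $\frac{1}{644578} \approx 1.5514 \cdot 10^{-6}$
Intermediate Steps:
$C{\left(b \right)} = 706$ ($C{\left(b \right)} = 707 - 1 = 706$)
$\frac{1}{643872 + C{\left(-1779 \right)}} = \frac{1}{643872 + 706} = \frac{1}{644578}$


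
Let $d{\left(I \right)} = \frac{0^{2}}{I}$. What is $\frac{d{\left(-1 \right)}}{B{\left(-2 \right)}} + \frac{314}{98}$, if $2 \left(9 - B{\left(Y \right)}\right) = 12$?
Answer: $\frac{157}{49} \approx 3.2041$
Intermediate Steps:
$B{\left(Y \right)} = 3$ ($B{\left(Y \right)} = 9 - 6 = 3$)
$d{\left(I \right)} = 0$ ($d{\left(I \right)} = \frac{0}{I} = 0$)
$\frac{d{\left(-1 \right)}}{B{\left(-2 \right)}} + \frac{314}{98} = \frac{0}{3} + \frac{314}{98} = 0 \cdot \frac{1}{3} + 314 \cdot \frac{1}{98} = 0 + \frac{157}{49} = \frac{157}{49}$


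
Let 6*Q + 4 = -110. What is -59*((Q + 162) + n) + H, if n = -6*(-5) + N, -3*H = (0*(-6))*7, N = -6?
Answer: -9853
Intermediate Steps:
Q = -19 (Q = -2/3 + (1/6)*(-110) = -2/3 - 55/3 = -19)
H = 0 (H = -0*(-6)*7/3 = -0*7 = -1/3*0 = 0)
n = 24 (n = -6*(-5) - 6 = 30 - 6 = 24)
-59*((Q + 162) + n) + H = -59*((-19 + 162) + 24) + 0 = -59*(143 + 24) + 0 = -59*167 + 0 = -9853 + 0 = -9853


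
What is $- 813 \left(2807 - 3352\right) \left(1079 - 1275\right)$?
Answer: $-86844660$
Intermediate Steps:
$- 813 \left(2807 - 3352\right) \left(1079 - 1275\right) = - 813 \left(\left(-545\right) \left(-196\right)\right) = \left(-813\right) 106820 = -86844660$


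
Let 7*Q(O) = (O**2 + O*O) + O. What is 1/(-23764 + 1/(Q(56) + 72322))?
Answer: -73226/1740142663 ≈ -4.2080e-5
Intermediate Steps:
Q(O) = O/7 + 2*O**2/7 (Q(O) = ((O**2 + O*O) + O)/7 = ((O**2 + O**2) + O)/7 = (2*O**2 + O)/7 = (O + 2*O**2)/7 = O/7 + 2*O**2/7)
1/(-23764 + 1/(Q(56) + 72322)) = 1/(-23764 + 1/((1/7)*56*(1 + 2*56) + 72322)) = 1/(-23764 + 1/((1/7)*56*(1 + 112) + 72322)) = 1/(-23764 + 1/((1/7)*56*113 + 72322)) = 1/(-23764 + 1/(904 + 72322)) = 1/(-23764 + 1/73226) = 1/(-1740142663/73226) = -73226/1740142663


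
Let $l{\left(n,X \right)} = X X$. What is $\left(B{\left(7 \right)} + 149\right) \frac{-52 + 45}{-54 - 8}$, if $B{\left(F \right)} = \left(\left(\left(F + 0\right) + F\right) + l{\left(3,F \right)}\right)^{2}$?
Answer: $\frac{14413}{31} \approx 464.94$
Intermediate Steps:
$l{\left(n,X \right)} = X^{2}$
$B{\left(F \right)} = \left(F^{2} + 2 F\right)^{2}$ ($B{\left(F \right)} = \left(\left(\left(F + 0\right) + F\right) + F^{2}\right)^{2} = \left(\left(F + F\right) + F^{2}\right)^{2} = \left(2 F + F^{2}\right)^{2} = \left(F^{2} + 2 F\right)^{2}$)
$\left(B{\left(7 \right)} + 149\right) \frac{-52 + 45}{-54 - 8} = \left(7^{2} \left(2 + 7\right)^{2} + 149\right) \frac{-52 + 45}{-54 - 8} = \left(49 \cdot 9^{2} + 149\right) \left(- \frac{7}{-62}\right) = \left(49 \cdot 81 + 149\right) \left(\left(-7\right) \left(- \frac{1}{62}\right)\right) = \left(3969 + 149\right) \frac{7}{62} = 4118 \cdot \frac{7}{62} = \frac{14413}{31}$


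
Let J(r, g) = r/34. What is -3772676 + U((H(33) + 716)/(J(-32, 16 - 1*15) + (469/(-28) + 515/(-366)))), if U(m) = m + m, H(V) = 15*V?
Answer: -896640544852/237659 ≈ -3.7728e+6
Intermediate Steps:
J(r, g) = r/34 (J(r, g) = r*(1/34) = r/34)
U(m) = 2*m
-3772676 + U((H(33) + 716)/(J(-32, 16 - 1*15) + (469/(-28) + 515/(-366)))) = -3772676 + 2*((15*33 + 716)/((1/34)*(-32) + (469/(-28) + 515/(-366)))) = -3772676 + 2*((495 + 716)/(-16/17 + (469*(-1/28) + 515*(-1/366)))) = -3772676 + 2*(1211/(-16/17 + (-67/4 - 515/366))) = -3772676 + 2*(1211/(-16/17 - 13291/732)) = -3772676 + 2*(1211/(-237659/12444)) = -3772676 + 2*(1211*(-12444/237659)) = -3772676 + 2*(-15069684/237659) = -3772676 - 30139368/237659 = -896640544852/237659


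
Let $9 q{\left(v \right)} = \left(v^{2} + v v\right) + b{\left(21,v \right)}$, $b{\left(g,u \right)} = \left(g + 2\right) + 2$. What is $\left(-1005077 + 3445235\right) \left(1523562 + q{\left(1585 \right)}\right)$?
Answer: $5080011210246$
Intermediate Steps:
$b{\left(g,u \right)} = 4 + g$ ($b{\left(g,u \right)} = \left(2 + g\right) + 2 = 4 + g$)
$q{\left(v \right)} = \frac{25}{9} + \frac{2 v^{2}}{9}$ ($q{\left(v \right)} = \frac{\left(v^{2} + v v\right) + \left(4 + 21\right)}{9} = \frac{\left(v^{2} + v^{2}\right) + 25}{9} = \frac{2 v^{2} + 25}{9} = \frac{25 + 2 v^{2}}{9} = \frac{25}{9} + \frac{2 v^{2}}{9}$)
$\left(-1005077 + 3445235\right) \left(1523562 + q{\left(1585 \right)}\right) = \left(-1005077 + 3445235\right) \left(1523562 + \left(\frac{25}{9} + \frac{2 \cdot 1585^{2}}{9}\right)\right) = 2440158 \left(1523562 + \left(\frac{25}{9} + \frac{2}{9} \cdot 2512225\right)\right) = 2440158 \left(1523562 + \left(\frac{25}{9} + \frac{5024450}{9}\right)\right) = 2440158 \left(1523562 + 558275\right) = 2440158 \cdot 2081837 = 5080011210246$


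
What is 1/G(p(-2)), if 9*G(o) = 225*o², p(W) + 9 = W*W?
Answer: 1/625 ≈ 0.0016000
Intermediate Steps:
p(W) = -9 + W² (p(W) = -9 + W*W = -9 + W²)
G(o) = 25*o² (G(o) = (225*o²)/9 = 25*o²)
1/G(p(-2)) = 1/(25*(-9 + (-2)²)²) = 1/(25*(-9 + 4)²) = 1/(25*(-5)²) = 1/(25*25) = 1/625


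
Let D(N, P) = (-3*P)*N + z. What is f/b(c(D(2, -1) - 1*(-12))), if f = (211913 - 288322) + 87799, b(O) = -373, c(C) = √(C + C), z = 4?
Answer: -11390/373 ≈ -30.536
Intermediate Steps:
D(N, P) = 4 - 3*N*P (D(N, P) = (-3*P)*N + 4 = -3*N*P + 4 = 4 - 3*N*P)
c(C) = √2*√C (c(C) = √(2*C) = √2*√C)
f = 11390 (f = -76409 + 87799 = 11390)
f/b(c(D(2, -1) - 1*(-12))) = 11390/(-373) = 11390*(-1/373) = -11390/373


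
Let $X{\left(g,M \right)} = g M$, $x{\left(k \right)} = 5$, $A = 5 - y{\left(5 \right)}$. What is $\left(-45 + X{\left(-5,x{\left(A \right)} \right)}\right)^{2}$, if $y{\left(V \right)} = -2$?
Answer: $4900$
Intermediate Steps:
$A = 7$ ($A = 5 - -2 = 5 + 2 = 7$)
$X{\left(g,M \right)} = M g$
$\left(-45 + X{\left(-5,x{\left(A \right)} \right)}\right)^{2} = \left(-45 + 5 \left(-5\right)\right)^{2} = \left(-45 - 25\right)^{2} = \left(-70\right)^{2} = 4900$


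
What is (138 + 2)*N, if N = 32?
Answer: 4480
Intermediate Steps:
(138 + 2)*N = (138 + 2)*32 = 140*32 = 4480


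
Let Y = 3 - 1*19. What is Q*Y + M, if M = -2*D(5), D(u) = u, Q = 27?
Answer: -442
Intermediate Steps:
Y = -16 (Y = 3 - 19 = -16)
M = -10 (M = -2*5 = -10)
Q*Y + M = 27*(-16) - 10 = -432 - 10 = -442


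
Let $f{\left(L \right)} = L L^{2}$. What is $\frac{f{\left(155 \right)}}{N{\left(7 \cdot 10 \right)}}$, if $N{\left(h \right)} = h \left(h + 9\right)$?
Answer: $\frac{744775}{1106} \approx 673.4$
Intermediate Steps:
$N{\left(h \right)} = h \left(9 + h\right)$
$f{\left(L \right)} = L^{3}$
$\frac{f{\left(155 \right)}}{N{\left(7 \cdot 10 \right)}} = \frac{155^{3}}{7 \cdot 10 \left(9 + 7 \cdot 10\right)} = \frac{3723875}{70 \left(9 + 70\right)} = \frac{3723875}{70 \cdot 79} = \frac{3723875}{5530} = 3723875 \cdot \frac{1}{5530} = \frac{744775}{1106}$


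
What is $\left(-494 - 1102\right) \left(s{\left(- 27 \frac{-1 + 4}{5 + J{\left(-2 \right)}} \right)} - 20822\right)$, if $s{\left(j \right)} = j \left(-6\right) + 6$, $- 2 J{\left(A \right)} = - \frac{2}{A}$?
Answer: $33049968$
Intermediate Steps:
$J{\left(A \right)} = \frac{1}{A}$ ($J{\left(A \right)} = - \frac{\left(-2\right) \frac{1}{A}}{2} = \frac{1}{A}$)
$s{\left(j \right)} = 6 - 6 j$ ($s{\left(j \right)} = - 6 j + 6 = 6 - 6 j$)
$\left(-494 - 1102\right) \left(s{\left(- 27 \frac{-1 + 4}{5 + J{\left(-2 \right)}} \right)} - 20822\right) = \left(-494 - 1102\right) \left(\left(6 - 6 \left(- 27 \frac{-1 + 4}{5 + \frac{1}{-2}}\right)\right) - 20822\right) = - 1596 \left(\left(6 - 6 \left(- 27 \frac{3}{5 - \frac{1}{2}}\right)\right) - 20822\right) = - 1596 \left(\left(6 - 6 \left(- 27 \frac{3}{\frac{9}{2}}\right)\right) - 20822\right) = - 1596 \left(\left(6 - 6 \left(- 27 \cdot 3 \cdot \frac{2}{9}\right)\right) - 20822\right) = - 1596 \left(\left(6 - 6 \left(\left(-27\right) \frac{2}{3}\right)\right) - 20822\right) = - 1596 \left(\left(6 - -108\right) - 20822\right) = - 1596 \left(\left(6 + 108\right) - 20822\right) = - 1596 \left(114 - 20822\right) = \left(-1596\right) \left(-20708\right) = 33049968$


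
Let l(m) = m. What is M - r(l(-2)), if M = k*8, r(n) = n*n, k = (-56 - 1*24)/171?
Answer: -1324/171 ≈ -7.7427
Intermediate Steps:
k = -80/171 (k = (-56 - 24)*(1/171) = -80*1/171 = -80/171 ≈ -0.46784)
r(n) = n²
M = -640/171 (M = -80/171*8 = -640/171 ≈ -3.7427)
M - r(l(-2)) = -640/171 - 1*(-2)² = -640/171 - 1*4 = -640/171 - 4 = -1324/171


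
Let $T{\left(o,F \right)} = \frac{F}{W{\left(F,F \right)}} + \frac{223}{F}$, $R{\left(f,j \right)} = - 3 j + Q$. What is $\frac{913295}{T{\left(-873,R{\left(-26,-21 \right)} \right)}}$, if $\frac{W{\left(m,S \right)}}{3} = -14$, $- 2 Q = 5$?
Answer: $\frac{9282730380}{22823} \approx 4.0673 \cdot 10^{5}$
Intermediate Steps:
$Q = - \frac{5}{2}$ ($Q = \left(- \frac{1}{2}\right) 5 = - \frac{5}{2} \approx -2.5$)
$W{\left(m,S \right)} = -42$ ($W{\left(m,S \right)} = 3 \left(-14\right) = -42$)
$R{\left(f,j \right)} = - \frac{5}{2} - 3 j$ ($R{\left(f,j \right)} = - 3 j - \frac{5}{2} = - \frac{5}{2} - 3 j$)
$T{\left(o,F \right)} = \frac{223}{F} - \frac{F}{42}$ ($T{\left(o,F \right)} = \frac{F}{-42} + \frac{223}{F} = F \left(- \frac{1}{42}\right) + \frac{223}{F} = - \frac{F}{42} + \frac{223}{F} = \frac{223}{F} - \frac{F}{42}$)
$\frac{913295}{T{\left(-873,R{\left(-26,-21 \right)} \right)}} = \frac{913295}{\frac{223}{- \frac{5}{2} - -63} - \frac{- \frac{5}{2} - -63}{42}} = \frac{913295}{\frac{223}{- \frac{5}{2} + 63} - \frac{- \frac{5}{2} + 63}{42}} = \frac{913295}{\frac{223}{\frac{121}{2}} - \frac{121}{84}} = \frac{913295}{223 \cdot \frac{2}{121} - \frac{121}{84}} = \frac{913295}{\frac{446}{121} - \frac{121}{84}} = \frac{913295}{\frac{22823}{10164}} = 913295 \cdot \frac{10164}{22823} = \frac{9282730380}{22823}$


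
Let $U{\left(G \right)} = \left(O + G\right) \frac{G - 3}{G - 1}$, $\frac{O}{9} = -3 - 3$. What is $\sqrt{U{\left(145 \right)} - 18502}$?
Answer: $\frac{i \sqrt{2651366}}{12} \approx 135.69 i$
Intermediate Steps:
$O = -54$ ($O = 9 \left(-3 - 3\right) = 9 \left(-6\right) = -54$)
$U{\left(G \right)} = \frac{\left(-54 + G\right) \left(-3 + G\right)}{-1 + G}$ ($U{\left(G \right)} = \left(-54 + G\right) \frac{G - 3}{G - 1} = \left(-54 + G\right) \frac{-3 + G}{-1 + G} = \frac{\left(-54 + G\right) \left(-3 + G\right)}{-1 + G}$)
$\sqrt{U{\left(145 \right)} - 18502} = \sqrt{\frac{162 + 145^{2} - 8265}{-1 + 145} - 18502} = \sqrt{\frac{162 + 21025 - 8265}{144} + \left(-24594 + 6092\right)} = \sqrt{\frac{1}{144} \cdot 12922 - 18502} = \sqrt{\frac{6461}{72} - 18502} = \sqrt{- \frac{1325683}{72}} = \frac{i \sqrt{2651366}}{12}$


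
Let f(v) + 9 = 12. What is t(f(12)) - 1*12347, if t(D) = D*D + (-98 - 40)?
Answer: -12476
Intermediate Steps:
f(v) = 3 (f(v) = -9 + 12 = 3)
t(D) = -138 + D**2 (t(D) = D**2 - 138 = -138 + D**2)
t(f(12)) - 1*12347 = (-138 + 3**2) - 1*12347 = (-138 + 9) - 12347 = -129 - 12347 = -12476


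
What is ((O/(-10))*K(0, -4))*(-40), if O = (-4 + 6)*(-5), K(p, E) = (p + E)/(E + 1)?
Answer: -160/3 ≈ -53.333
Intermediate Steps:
K(p, E) = (E + p)/(1 + E)
O = -10 (O = 2*(-5) = -10)
((O/(-10))*K(0, -4))*(-40) = ((-10/(-10))*((-4 + 0)/(1 - 4)))*(-40) = ((-10*(-1/10))*(-4/(-3)))*(-40) = (1*(-1/3*(-4)))*(-40) = (1*(4/3))*(-40) = (4/3)*(-40) = -160/3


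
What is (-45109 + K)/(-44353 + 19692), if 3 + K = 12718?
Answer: 32394/24661 ≈ 1.3136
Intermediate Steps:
K = 12715 (K = -3 + 12718 = 12715)
(-45109 + K)/(-44353 + 19692) = (-45109 + 12715)/(-44353 + 19692) = -32394/(-24661) = -32394*(-1/24661) = 32394/24661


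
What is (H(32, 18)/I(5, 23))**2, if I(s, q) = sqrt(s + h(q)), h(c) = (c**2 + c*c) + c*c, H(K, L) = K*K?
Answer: 131072/199 ≈ 658.65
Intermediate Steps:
H(K, L) = K**2
h(c) = 3*c**2 (h(c) = (c**2 + c**2) + c**2 = 2*c**2 + c**2 = 3*c**2)
I(s, q) = sqrt(s + 3*q**2)
(H(32, 18)/I(5, 23))**2 = (32**2/(sqrt(5 + 3*23**2)))**2 = (1024/(sqrt(5 + 3*529)))**2 = (1024/(sqrt(5 + 1587)))**2 = (1024/(sqrt(1592)))**2 = (1024/((2*sqrt(398))))**2 = (1024*(sqrt(398)/796))**2 = (256*sqrt(398)/199)**2 = 131072/199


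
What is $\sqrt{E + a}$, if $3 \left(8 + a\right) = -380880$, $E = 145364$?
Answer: $6 \sqrt{511} \approx 135.63$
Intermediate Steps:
$a = -126968$ ($a = -8 + \frac{1}{3} \left(-380880\right) = -8 - 126960 = -126968$)
$\sqrt{E + a} = \sqrt{145364 - 126968} = \sqrt{18396} = 6 \sqrt{511}$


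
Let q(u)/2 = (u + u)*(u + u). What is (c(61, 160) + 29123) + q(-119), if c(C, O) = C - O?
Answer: 142312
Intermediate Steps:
q(u) = 8*u² (q(u) = 2*((u + u)*(u + u)) = 2*((2*u)*(2*u)) = 2*(4*u²) = 8*u²)
(c(61, 160) + 29123) + q(-119) = ((61 - 1*160) + 29123) + 8*(-119)² = ((61 - 160) + 29123) + 8*14161 = (-99 + 29123) + 113288 = 29024 + 113288 = 142312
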